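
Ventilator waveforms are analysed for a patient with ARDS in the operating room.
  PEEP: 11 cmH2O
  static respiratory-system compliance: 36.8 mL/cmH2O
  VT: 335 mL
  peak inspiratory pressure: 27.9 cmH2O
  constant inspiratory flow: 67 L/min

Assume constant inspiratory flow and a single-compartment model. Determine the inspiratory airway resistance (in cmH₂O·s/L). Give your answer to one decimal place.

7.0

Flow: 67 L/min ÷ 60 = 1.1167 L/s.
Equation of motion (constant flow): PIP = Vt/C + R·V̇ + PEEP.
R·V̇ = PIP − Vt/C − PEEP = 27.9 − 335/36.8 − 11 = 27.9 − 9.103 − 11 = 7.797 cmH2O.
R = 7.797 / 1.1167 = 6.982 cmH2O·s/L.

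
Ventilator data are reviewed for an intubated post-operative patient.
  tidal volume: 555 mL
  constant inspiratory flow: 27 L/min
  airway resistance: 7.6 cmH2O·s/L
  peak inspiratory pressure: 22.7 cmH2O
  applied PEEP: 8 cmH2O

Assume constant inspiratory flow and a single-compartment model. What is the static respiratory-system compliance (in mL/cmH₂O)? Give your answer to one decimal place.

49.2

Flow: 27 L/min ÷ 60 = 0.45 L/s.
Equation of motion (constant flow): PIP = Vt/C + R·V̇ + PEEP.
Vt/C = PIP − R·V̇ − PEEP = 22.7 − 7.6×0.45 − 8 = 22.7 − 3.42 − 8 = 11.28 cmH2O.
C = Vt / 11.28 = 555 / 11.28 = 49.202 mL/cmH2O.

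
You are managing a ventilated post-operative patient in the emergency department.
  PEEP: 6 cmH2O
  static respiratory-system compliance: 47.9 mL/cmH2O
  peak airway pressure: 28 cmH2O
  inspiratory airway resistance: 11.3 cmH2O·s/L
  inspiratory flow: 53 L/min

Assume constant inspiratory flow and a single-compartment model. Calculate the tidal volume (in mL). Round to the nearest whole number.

576

Flow: 53 L/min ÷ 60 = 0.8833 L/s.
Equation of motion (constant flow): PIP = Vt/C + R·V̇ + PEEP.
Vt/C = PIP − R·V̇ − PEEP = 28 − 9.981 − 6 = 12.019 cmH2O.
Vt = C × 12.019 = 47.9 × 12.019 = 575.71 mL.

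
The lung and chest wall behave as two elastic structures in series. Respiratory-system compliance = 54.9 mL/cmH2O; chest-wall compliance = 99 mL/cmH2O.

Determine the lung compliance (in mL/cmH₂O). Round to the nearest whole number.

123

1/CL = 1/Crs − 1/Ccw.
1/CL = 1/54.9 − 1/99 = 0.008114.
CL = 123.24 mL/cmH2O.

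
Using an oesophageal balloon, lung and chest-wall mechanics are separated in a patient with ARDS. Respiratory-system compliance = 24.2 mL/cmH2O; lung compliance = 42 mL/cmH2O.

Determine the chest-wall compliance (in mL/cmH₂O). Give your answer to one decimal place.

1/Ccw = 1/Crs − 1/CL.
1/Ccw = 1/24.2 − 1/42 = 0.01751.
Ccw = 57.11 mL/cmH2O.

57.1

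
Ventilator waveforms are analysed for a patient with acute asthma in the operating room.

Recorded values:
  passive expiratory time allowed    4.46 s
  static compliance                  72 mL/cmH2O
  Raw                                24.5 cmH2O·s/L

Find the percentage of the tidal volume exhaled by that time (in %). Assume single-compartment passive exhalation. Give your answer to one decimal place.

τ = R × C = 24.5 × 72 mL/cmH2O = 24.5 × 0.072 L/cmH2O = 1.764 s.
Passive exhalation: V(t)/V₀ = e^(−t/τ) = e^(−4.46/1.764) = 0.07979.
Fraction exhaled = 1 − 0.07979 = 0.9202 → 92.02%.

92.0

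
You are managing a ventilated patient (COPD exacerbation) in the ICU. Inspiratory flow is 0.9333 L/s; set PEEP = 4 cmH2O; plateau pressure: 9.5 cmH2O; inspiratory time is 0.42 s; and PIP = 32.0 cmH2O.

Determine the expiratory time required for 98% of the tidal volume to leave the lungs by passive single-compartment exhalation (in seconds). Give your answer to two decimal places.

6.72

Vt = flow × Ti = 0.9333 L/s × 0.42 s × 1000 mL/L = 391.99 mL.
R = (PIP − Pplat)/V̇ = (32.0 − 9.5) / 0.9333 = 22.5/0.9333 = 24.108 cmH2O·s/L.
C = Vt/(Pplat − PEEP) = 391.99 / (9.5 − 4) = 391.99/5.5 = 71.271 mL/cmH2O.
τ = R × C = 24.108 × 0.07127 L/cmH2O = 1.718 s.
t = −τ·ln(1 − 0.98) = −1.718·ln(0.02) = 6.721 s.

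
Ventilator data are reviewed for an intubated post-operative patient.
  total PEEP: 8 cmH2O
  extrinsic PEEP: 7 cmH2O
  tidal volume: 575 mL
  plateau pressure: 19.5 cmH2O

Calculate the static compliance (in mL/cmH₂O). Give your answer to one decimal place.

50.0

End-expiratory occlusion gives total PEEP = 8 cmH2O (intrinsic PEEP = 8 − 7 = 1). Use total PEEP for the elastic gradient.
Cstat = Vt / (Pplat − PEEPtotal) = 575 / (19.5 − 8) = 575 / 11.5 = 50.0 mL/cmH2O.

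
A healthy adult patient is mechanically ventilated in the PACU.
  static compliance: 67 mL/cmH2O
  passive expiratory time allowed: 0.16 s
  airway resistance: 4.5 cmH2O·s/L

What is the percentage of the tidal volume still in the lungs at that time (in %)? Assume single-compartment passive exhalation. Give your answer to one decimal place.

58.8

τ = R × C = 4.5 × 67 mL/cmH2O = 4.5 × 0.067 L/cmH2O = 0.3015 s.
Passive exhalation: V(t)/V₀ = e^(−t/τ) = e^(−0.16/0.3015) = 0.5882.
Fraction remaining = 0.5882 → 58.82%.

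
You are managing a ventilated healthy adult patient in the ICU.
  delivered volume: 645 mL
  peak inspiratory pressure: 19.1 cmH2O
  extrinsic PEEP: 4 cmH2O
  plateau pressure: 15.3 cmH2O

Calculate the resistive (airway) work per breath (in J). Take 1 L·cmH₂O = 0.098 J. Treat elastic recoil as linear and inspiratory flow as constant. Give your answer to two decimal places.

With constant inspiratory flow the resistive pressure is constant at PIP − Pplat = 19.1 − 15.3 = 3.8 cmH2O, so resistive work = 3.8 × 0.645 = 2.451 L·cmH2O.
× 0.098 J/(L·cmH2O) → 0.2402 J.

0.24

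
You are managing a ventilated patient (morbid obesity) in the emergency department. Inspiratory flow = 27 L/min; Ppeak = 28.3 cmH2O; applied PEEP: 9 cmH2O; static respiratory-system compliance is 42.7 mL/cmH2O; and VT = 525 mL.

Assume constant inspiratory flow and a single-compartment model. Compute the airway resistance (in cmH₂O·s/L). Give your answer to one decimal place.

15.6

Flow: 27 L/min ÷ 60 = 0.45 L/s.
Equation of motion (constant flow): PIP = Vt/C + R·V̇ + PEEP.
R·V̇ = PIP − Vt/C − PEEP = 28.3 − 525/42.7 − 9 = 28.3 − 12.295 − 9 = 7.005 cmH2O.
R = 7.005 / 0.45 = 15.567 cmH2O·s/L.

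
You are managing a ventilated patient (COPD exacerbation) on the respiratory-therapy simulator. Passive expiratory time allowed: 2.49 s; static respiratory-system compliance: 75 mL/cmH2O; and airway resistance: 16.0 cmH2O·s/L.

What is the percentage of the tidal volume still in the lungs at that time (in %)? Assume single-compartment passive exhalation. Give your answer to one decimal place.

12.6

τ = R × C = 16.0 × 75 mL/cmH2O = 16.0 × 0.075 L/cmH2O = 1.2 s.
Passive exhalation: V(t)/V₀ = e^(−t/τ) = e^(−2.49/1.2) = 0.1256.
Fraction remaining = 0.1256 → 12.56%.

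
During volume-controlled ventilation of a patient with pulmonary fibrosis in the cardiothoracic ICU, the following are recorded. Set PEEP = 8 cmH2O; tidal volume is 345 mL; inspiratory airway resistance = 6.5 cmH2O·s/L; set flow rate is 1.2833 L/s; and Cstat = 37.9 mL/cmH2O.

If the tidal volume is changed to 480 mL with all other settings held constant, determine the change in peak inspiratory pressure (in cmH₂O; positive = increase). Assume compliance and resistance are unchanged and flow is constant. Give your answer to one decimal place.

PIP = Vt/C + R·V̇ + PEEP (constant-flow equation of motion).
Only the elastic term changes: ΔPIP = ΔVt / C = (480 − 345) / 37.9 = 3.562 cmH2O.

3.6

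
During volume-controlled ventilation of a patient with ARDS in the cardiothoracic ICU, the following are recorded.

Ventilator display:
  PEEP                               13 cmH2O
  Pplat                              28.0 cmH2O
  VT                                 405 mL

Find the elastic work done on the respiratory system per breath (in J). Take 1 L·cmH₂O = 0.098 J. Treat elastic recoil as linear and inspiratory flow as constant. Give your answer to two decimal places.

Elastic work ≈ ½ × (Pplat − PEEP) × Vt = 0.5 × (28.0 − 13) × 0.405 L = 0.5 × 15.0 × 0.405 = 3.038 L·cmH2O.
× 0.098 J/(L·cmH2O) → 0.2977 J.

0.30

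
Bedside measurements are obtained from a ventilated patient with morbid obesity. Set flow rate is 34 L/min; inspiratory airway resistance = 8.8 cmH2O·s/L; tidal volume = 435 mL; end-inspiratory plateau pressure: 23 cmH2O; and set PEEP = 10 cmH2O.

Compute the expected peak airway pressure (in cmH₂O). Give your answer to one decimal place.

Flow: 34 L/min ÷ 60 = 0.5667 L/s.
PIP = Pplat + Raw × flow = 23 + 8.8 × 0.5667 = 23 + 4.987 = 27.987 cmH2O.

28.0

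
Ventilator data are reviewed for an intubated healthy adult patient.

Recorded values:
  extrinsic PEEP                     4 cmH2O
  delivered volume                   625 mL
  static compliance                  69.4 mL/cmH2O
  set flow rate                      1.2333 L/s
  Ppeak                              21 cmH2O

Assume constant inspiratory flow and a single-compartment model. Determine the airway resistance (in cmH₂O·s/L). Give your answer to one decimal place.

6.5

Equation of motion (constant flow): PIP = Vt/C + R·V̇ + PEEP.
R·V̇ = PIP − Vt/C − PEEP = 21 − 625/69.4 − 4 = 21 − 9.006 − 4 = 7.994 cmH2O.
R = 7.994 / 1.2333 = 6.482 cmH2O·s/L.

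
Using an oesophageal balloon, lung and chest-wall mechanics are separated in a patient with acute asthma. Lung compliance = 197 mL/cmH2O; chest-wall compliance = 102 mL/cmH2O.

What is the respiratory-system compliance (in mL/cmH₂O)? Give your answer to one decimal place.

Lung and chest wall are elastances in series: 1/Crs = 1/CL + 1/Ccw.
1/Crs = 1/197 + 1/102 = 0.01488.
Crs = 67.204 mL/cmH2O.

67.2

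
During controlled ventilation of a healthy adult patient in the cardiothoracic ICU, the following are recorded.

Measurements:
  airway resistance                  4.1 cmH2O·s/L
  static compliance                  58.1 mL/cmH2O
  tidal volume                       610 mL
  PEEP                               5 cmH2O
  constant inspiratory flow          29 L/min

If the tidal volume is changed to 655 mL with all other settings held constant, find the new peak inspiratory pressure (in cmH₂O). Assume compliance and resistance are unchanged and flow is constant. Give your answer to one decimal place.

18.3

Flow: 29 L/min ÷ 60 = 0.4833 L/s.
PIP = Vt/C + R·V̇ + PEEP (constant-flow equation of motion).
Only the elastic term changes: ΔPIP = ΔVt / C = (655 − 610) / 58.1 = 0.7745 cmH2O.
Original PIP = 610/58.1 + 4.1×0.4833 + 5 = 17.481 cmH2O; new PIP = 17.481 + (0.7745) = 18.256 cmH2O.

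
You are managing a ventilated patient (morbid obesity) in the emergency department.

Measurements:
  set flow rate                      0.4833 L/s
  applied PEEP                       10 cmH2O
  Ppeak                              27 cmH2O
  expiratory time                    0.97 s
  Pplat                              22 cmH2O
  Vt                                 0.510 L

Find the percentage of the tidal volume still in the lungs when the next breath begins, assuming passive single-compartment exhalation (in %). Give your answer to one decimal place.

R = (PIP − Pplat)/V̇ = (27 − 22) / 0.4833 = 5.0/0.4833 = 10.346 cmH2O·s/L.
C = Vt/(Pplat − PEEP) = 510.0 / (22 − 10) = 510.0/12.0 = 42.5 mL/cmH2O.
τ = R × C = 10.346 × 0.0425 L/cmH2O = 0.4397 s.
Fraction remaining at end-expiration = e^(−Te/τ) = e^(−0.97/0.4397) = 0.1101 → 11.01%.

11.0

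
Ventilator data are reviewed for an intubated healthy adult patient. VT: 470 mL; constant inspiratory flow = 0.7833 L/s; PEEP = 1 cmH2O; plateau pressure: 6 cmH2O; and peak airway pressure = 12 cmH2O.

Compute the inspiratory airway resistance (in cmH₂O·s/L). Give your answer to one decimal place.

7.7

Raw = (PIP − Pplat) / flow = (12 − 6) / 0.7833 = 6.0 / 0.7833 = 7.66 cmH2O·s/L.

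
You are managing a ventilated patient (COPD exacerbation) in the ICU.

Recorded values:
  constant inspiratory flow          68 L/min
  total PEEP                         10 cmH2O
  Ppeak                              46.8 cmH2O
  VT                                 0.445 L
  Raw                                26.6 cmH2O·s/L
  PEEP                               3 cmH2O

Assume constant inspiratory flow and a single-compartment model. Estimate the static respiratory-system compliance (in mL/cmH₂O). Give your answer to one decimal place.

66.9

Flow: 68 L/min ÷ 60 = 1.1333 L/s.
Total PEEP = 10 cmH2O (set 3 + intrinsic 7); this is the baseline alveolar pressure.
Equation of motion (constant flow): PIP = Vt/C + R·V̇ + PEEP.
Vt/C = PIP − R·V̇ − PEEP = 46.8 − 26.6×1.1333 − 10 = 46.8 − 30.146 − 10 = 6.654 cmH2O.
C = Vt / 6.654 = 445 / 6.654 = 66.877 mL/cmH2O.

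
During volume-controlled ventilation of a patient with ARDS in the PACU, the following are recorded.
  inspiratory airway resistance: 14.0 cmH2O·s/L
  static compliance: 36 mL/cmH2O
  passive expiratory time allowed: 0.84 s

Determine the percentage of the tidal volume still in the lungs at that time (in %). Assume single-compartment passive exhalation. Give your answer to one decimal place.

τ = R × C = 14.0 × 36 mL/cmH2O = 14.0 × 0.036 L/cmH2O = 0.504 s.
Passive exhalation: V(t)/V₀ = e^(−t/τ) = e^(−0.84/0.504) = 0.1889.
Fraction remaining = 0.1889 → 18.89%.

18.9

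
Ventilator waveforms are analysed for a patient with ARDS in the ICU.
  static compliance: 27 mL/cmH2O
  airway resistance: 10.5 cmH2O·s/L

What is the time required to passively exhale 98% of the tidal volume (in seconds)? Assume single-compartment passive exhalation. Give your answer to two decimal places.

1.11

τ = R × C = 10.5 × 27 mL/cmH2O = 10.5 × 0.027 L/cmH2O = 0.2835 s.
Exhaled fraction f = 1 − e^(−t/τ) → t = −τ·ln(1 − f) = −0.2835·ln(0.02) = 1.109 s.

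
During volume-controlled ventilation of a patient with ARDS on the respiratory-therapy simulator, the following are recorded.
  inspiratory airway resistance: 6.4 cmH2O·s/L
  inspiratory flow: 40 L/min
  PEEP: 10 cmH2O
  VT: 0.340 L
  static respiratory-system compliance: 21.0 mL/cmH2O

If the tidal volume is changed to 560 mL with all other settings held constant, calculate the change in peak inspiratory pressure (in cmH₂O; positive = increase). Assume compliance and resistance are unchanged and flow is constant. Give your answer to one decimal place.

PIP = Vt/C + R·V̇ + PEEP (constant-flow equation of motion).
Only the elastic term changes: ΔPIP = ΔVt / C = (560 − 340) / 21.0 = 10.476 cmH2O.

10.5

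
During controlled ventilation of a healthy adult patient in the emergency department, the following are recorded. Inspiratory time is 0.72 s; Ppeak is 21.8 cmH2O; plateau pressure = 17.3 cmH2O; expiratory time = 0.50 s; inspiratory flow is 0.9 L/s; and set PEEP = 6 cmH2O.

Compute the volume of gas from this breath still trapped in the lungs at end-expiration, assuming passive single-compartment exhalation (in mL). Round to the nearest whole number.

Vt = flow × Ti = 0.9 L/s × 0.72 s × 1000 mL/L = 648.0 mL.
R = (PIP − Pplat)/V̇ = (21.8 − 17.3) / 0.9 = 4.5/0.9 = 5.0 cmH2O·s/L.
C = Vt/(Pplat − PEEP) = 648.0 / (17.3 − 6) = 648.0/11.3 = 57.345 mL/cmH2O.
τ = R × C = 5.0 × 0.05735 L/cmH2O = 0.2868 s.
Fraction remaining = e^(−Te/τ) = e^(−0.50/0.2868) = 0.1749.
Trapped volume = 648.0 × 0.1749 = 113.34 mL.

113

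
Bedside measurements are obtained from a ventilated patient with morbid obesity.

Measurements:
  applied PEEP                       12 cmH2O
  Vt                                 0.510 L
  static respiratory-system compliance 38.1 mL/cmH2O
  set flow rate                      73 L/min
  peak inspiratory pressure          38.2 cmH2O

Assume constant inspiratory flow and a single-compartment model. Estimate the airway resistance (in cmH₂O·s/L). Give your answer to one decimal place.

Flow: 73 L/min ÷ 60 = 1.2167 L/s.
Equation of motion (constant flow): PIP = Vt/C + R·V̇ + PEEP.
R·V̇ = PIP − Vt/C − PEEP = 38.2 − 510/38.1 − 12 = 38.2 − 13.386 − 12 = 12.814 cmH2O.
R = 12.814 / 1.2167 = 10.532 cmH2O·s/L.

10.5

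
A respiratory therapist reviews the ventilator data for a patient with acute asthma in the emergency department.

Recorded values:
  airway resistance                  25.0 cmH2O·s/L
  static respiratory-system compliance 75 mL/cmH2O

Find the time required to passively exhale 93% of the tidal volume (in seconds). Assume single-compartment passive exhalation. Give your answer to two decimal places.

τ = R × C = 25.0 × 75 mL/cmH2O = 25.0 × 0.075 L/cmH2O = 1.875 s.
Exhaled fraction f = 1 − e^(−t/τ) → t = −τ·ln(1 − f) = −1.875·ln(0.07) = 4.986 s.

4.99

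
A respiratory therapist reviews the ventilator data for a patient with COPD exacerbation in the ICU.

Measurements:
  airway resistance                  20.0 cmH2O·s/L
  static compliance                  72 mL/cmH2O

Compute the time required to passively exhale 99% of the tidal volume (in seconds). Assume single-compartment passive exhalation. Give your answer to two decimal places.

τ = R × C = 20.0 × 72 mL/cmH2O = 20.0 × 0.072 L/cmH2O = 1.44 s.
Exhaled fraction f = 1 − e^(−t/τ) → t = −τ·ln(1 − f) = −1.44·ln(0.01) = 6.631 s.

6.63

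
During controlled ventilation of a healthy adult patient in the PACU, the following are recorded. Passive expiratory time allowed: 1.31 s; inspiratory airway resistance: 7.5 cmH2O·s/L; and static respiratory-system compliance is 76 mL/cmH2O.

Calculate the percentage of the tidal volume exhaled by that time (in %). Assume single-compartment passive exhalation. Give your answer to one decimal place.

τ = R × C = 7.5 × 76 mL/cmH2O = 7.5 × 0.076 L/cmH2O = 0.57 s.
Passive exhalation: V(t)/V₀ = e^(−t/τ) = e^(−1.31/0.57) = 0.1004.
Fraction exhaled = 1 − 0.1004 = 0.8996 → 89.96%.

90.0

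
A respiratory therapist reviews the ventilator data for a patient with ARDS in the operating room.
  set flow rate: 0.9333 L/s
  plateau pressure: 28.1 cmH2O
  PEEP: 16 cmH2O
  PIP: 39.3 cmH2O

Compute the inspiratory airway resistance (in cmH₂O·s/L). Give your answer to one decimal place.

12.0

Raw = (PIP − Pplat) / flow = (39.3 − 28.1) / 0.9333 = 11.2 / 0.9333 = 12.0 cmH2O·s/L.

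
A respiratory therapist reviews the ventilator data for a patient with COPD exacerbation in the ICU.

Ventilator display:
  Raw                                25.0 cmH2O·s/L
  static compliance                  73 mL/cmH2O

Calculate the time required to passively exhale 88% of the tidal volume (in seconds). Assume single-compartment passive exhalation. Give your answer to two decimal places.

τ = R × C = 25.0 × 73 mL/cmH2O = 25.0 × 0.073 L/cmH2O = 1.825 s.
Exhaled fraction f = 1 − e^(−t/τ) → t = −τ·ln(1 − f) = −1.825·ln(0.12) = 3.869 s.

3.87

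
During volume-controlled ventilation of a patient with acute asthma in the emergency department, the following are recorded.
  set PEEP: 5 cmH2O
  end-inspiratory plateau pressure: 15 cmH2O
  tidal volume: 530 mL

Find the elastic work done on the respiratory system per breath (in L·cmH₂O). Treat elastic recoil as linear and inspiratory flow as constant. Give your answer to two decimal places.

2.65

Elastic work ≈ ½ × (Pplat − PEEP) × Vt = 0.5 × (15 − 5) × 0.530 L = 0.5 × 10.0 × 0.530 = 2.65 L·cmH2O.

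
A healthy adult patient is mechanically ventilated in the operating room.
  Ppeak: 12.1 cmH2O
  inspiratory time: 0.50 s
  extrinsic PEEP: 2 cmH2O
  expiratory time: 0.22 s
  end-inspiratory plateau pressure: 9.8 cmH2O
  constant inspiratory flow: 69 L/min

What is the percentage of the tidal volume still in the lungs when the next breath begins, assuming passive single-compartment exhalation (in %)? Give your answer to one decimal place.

22.5

Flow: 69 L/min ÷ 60 = 1.15 L/s.
Vt = flow × Ti = 1.15 L/s × 0.50 s × 1000 mL/L = 575.0 mL.
R = (PIP − Pplat)/V̇ = (12.1 − 9.8) / 1.15 = 2.3/1.15 = 2.0 cmH2O·s/L.
C = Vt/(Pplat − PEEP) = 575.0 / (9.8 − 2) = 575.0/7.8 = 73.718 mL/cmH2O.
τ = R × C = 2.0 × 0.07372 L/cmH2O = 0.1474 s.
Fraction remaining at end-expiration = e^(−Te/τ) = e^(−0.22/0.1474) = 0.2248 → 22.48%.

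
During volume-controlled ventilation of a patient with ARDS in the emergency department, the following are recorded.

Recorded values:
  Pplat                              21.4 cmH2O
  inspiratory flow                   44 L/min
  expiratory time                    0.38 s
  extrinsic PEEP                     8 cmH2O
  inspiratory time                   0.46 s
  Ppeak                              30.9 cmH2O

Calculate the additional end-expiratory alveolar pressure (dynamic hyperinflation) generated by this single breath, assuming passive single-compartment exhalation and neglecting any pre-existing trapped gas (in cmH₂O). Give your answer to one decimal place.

4.2

Flow: 44 L/min ÷ 60 = 0.7333 L/s.
Vt = flow × Ti = 0.7333 L/s × 0.46 s × 1000 mL/L = 337.32 mL.
R = (PIP − Pplat)/V̇ = (30.9 − 21.4) / 0.7333 = 9.5/0.7333 = 12.955 cmH2O·s/L.
C = Vt/(Pplat − PEEP) = 337.32 / (21.4 − 8) = 337.32/13.4 = 25.173 mL/cmH2O.
τ = R × C = 12.955 × 0.02517 L/cmH2O = 0.3261 s.
Fraction remaining = e^(−Te/τ) = e^(−0.38/0.3261) = 0.3118; trapped volume = 337.32 × 0.3118 = 105.18 mL.
Additional alveolar pressure from trapping ≈ V_trapped / C = 105.18 / 25.173 = 4.178 cmH2O.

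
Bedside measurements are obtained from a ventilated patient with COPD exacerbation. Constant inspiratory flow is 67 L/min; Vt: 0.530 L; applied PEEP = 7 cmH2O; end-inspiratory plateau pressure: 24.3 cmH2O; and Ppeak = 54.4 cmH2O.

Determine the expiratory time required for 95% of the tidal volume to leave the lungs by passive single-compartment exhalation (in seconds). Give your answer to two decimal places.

Flow: 67 L/min ÷ 60 = 1.1167 L/s.
R = (PIP − Pplat)/V̇ = (54.4 − 24.3) / 1.1167 = 30.1/1.1167 = 26.954 cmH2O·s/L.
C = Vt/(Pplat − PEEP) = 530.0 / (24.3 − 7) = 530.0/17.3 = 30.636 mL/cmH2O.
τ = R × C = 26.954 × 0.03064 L/cmH2O = 0.8259 s.
t = −τ·ln(1 − 0.95) = −0.8259·ln(0.05) = 2.474 s.

2.47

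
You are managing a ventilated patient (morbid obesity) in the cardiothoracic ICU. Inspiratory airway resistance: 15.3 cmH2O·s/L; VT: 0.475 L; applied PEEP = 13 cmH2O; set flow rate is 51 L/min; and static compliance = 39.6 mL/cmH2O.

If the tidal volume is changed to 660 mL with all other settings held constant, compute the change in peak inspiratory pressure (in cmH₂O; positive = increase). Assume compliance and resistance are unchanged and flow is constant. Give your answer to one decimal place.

4.7

PIP = Vt/C + R·V̇ + PEEP (constant-flow equation of motion).
Only the elastic term changes: ΔPIP = ΔVt / C = (660 − 475) / 39.6 = 4.672 cmH2O.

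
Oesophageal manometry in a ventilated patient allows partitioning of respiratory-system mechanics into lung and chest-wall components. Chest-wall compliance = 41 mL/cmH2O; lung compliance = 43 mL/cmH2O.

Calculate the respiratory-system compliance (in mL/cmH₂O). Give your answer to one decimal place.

Lung and chest wall are elastances in series: 1/Crs = 1/CL + 1/Ccw.
1/Crs = 1/43 + 1/41 = 0.04765.
Crs = 20.986 mL/cmH2O.

21.0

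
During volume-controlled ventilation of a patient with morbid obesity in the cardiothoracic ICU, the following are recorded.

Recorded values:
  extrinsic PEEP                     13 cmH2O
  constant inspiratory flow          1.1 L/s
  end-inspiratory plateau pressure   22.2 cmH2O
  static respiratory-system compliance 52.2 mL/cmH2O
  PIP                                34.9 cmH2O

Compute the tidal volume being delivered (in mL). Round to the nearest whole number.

480

Vt = Cstat × (Pplat − PEEP) = 52.2 × (22.2 − 13) = 52.2 × 9.2 = 480.24 mL.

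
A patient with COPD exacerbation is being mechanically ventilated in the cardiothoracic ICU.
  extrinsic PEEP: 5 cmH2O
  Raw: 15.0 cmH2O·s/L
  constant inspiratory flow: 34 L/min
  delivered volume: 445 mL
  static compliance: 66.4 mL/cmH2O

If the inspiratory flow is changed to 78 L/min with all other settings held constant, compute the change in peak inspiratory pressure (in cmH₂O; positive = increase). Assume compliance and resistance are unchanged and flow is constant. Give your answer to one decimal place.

11.0

Flow: 34 L/min ÷ 60 = 0.5667 L/s.
New flow: 78 L/min ÷ 60 = 1.3 L/s.
PIP = Vt/C + R·V̇ + PEEP (constant-flow equation of motion).
Only the resistive term changes: ΔPIP = R × ΔV̇ = 15.0 × (1.3 − 0.5667) = 15.0 × 0.7333 = 11.0 cmH2O.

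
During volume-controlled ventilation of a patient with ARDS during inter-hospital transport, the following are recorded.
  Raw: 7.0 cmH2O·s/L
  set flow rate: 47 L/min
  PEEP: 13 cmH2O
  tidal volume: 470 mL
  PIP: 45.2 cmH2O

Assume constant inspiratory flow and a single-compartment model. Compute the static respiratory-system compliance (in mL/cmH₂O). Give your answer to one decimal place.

17.6

Flow: 47 L/min ÷ 60 = 0.7833 L/s.
Equation of motion (constant flow): PIP = Vt/C + R·V̇ + PEEP.
Vt/C = PIP − R·V̇ − PEEP = 45.2 − 7.0×0.7833 − 13 = 45.2 − 5.483 − 13 = 26.717 cmH2O.
C = Vt / 26.717 = 470 / 26.717 = 17.592 mL/cmH2O.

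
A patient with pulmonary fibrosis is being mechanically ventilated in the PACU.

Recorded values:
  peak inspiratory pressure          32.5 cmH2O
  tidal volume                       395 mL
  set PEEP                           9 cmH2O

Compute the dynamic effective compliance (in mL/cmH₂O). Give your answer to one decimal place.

16.8

Dynamic compliance = Vt / (PIP − PEEP) = 395 / (32.5 − 9) = 395 / 23.5 = 16.809 mL/cmH2O.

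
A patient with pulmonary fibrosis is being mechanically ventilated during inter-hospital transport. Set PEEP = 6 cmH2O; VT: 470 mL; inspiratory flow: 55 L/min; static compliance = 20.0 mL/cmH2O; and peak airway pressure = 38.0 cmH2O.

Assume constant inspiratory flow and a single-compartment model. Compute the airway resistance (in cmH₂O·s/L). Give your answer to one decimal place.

Flow: 55 L/min ÷ 60 = 0.9167 L/s.
Equation of motion (constant flow): PIP = Vt/C + R·V̇ + PEEP.
R·V̇ = PIP − Vt/C − PEEP = 38.0 − 470/20.0 − 6 = 38.0 − 23.5 − 6 = 8.5 cmH2O.
R = 8.5 / 0.9167 = 9.272 cmH2O·s/L.

9.3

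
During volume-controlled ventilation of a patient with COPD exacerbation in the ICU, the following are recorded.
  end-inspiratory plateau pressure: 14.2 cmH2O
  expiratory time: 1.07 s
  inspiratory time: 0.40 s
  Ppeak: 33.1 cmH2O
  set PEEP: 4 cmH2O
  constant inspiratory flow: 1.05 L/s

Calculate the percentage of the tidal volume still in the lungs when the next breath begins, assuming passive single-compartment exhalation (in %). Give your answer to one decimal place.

23.6

Vt = flow × Ti = 1.05 L/s × 0.40 s × 1000 mL/L = 420.0 mL.
R = (PIP − Pplat)/V̇ = (33.1 − 14.2) / 1.05 = 18.9/1.05 = 18.0 cmH2O·s/L.
C = Vt/(Pplat − PEEP) = 420.0 / (14.2 − 4) = 420.0/10.2 = 41.176 mL/cmH2O.
τ = R × C = 18.0 × 0.04118 L/cmH2O = 0.7412 s.
Fraction remaining at end-expiration = e^(−Te/τ) = e^(−1.07/0.7412) = 0.2361 → 23.61%.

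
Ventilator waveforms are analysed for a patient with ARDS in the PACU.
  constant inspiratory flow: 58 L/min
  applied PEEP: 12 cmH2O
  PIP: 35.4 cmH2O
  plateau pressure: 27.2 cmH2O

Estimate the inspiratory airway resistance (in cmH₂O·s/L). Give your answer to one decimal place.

8.5

Flow: 58 L/min ÷ 60 = 0.9667 L/s.
Raw = (PIP − Pplat) / flow = (35.4 − 27.2) / 0.9667 = 8.2 / 0.9667 = 8.482 cmH2O·s/L.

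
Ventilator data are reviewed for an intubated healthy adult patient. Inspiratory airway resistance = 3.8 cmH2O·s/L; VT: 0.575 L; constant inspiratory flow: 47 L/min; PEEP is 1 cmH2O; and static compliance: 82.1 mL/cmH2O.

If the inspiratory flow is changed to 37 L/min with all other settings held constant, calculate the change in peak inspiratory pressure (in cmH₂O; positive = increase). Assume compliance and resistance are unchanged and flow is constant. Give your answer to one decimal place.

-0.6

Flow: 47 L/min ÷ 60 = 0.7833 L/s.
New flow: 37 L/min ÷ 60 = 0.6167 L/s.
PIP = Vt/C + R·V̇ + PEEP (constant-flow equation of motion).
Only the resistive term changes: ΔPIP = R × ΔV̇ = 3.8 × (0.6167 − 0.7833) = 3.8 × -0.1666 = -0.6331 cmH2O.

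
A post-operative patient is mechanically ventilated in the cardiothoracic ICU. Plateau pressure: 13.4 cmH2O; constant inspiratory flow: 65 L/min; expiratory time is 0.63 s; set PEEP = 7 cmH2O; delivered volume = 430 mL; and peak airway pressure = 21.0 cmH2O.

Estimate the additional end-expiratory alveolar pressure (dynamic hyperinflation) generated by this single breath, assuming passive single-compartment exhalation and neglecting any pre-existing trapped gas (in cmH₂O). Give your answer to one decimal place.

Flow: 65 L/min ÷ 60 = 1.0833 L/s.
R = (PIP − Pplat)/V̇ = (21.0 − 13.4) / 1.0833 = 7.6/1.0833 = 7.016 cmH2O·s/L.
C = Vt/(Pplat − PEEP) = 430.0 / (13.4 − 7) = 430.0/6.4 = 67.188 mL/cmH2O.
τ = R × C = 7.016 × 0.06719 L/cmH2O = 0.4714 s.
Fraction remaining = e^(−Te/τ) = e^(−0.63/0.4714) = 0.2628; trapped volume = 430.0 × 0.2628 = 113.0 mL.
Additional alveolar pressure from trapping ≈ V_trapped / C = 113.0 / 67.188 = 1.682 cmH2O.

1.7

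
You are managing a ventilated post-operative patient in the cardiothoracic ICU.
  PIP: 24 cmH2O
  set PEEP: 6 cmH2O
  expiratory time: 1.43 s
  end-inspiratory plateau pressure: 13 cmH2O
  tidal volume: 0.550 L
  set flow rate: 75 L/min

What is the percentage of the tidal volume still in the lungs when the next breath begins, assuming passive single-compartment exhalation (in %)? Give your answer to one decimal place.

12.6

Flow: 75 L/min ÷ 60 = 1.25 L/s.
R = (PIP − Pplat)/V̇ = (24 − 13) / 1.25 = 11.0/1.25 = 8.8 cmH2O·s/L.
C = Vt/(Pplat − PEEP) = 550.0 / (13 − 6) = 550.0/7.0 = 78.571 mL/cmH2O.
τ = R × C = 8.8 × 0.07857 L/cmH2O = 0.6914 s.
Fraction remaining at end-expiration = e^(−Te/τ) = e^(−1.43/0.6914) = 0.1264 → 12.64%.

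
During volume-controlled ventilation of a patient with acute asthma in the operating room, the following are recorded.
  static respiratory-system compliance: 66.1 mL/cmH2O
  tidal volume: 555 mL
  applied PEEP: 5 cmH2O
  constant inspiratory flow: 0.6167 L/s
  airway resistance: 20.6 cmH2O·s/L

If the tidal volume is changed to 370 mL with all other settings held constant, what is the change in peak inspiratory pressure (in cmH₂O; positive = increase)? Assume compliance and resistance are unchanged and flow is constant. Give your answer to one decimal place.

-2.8

PIP = Vt/C + R·V̇ + PEEP (constant-flow equation of motion).
Only the elastic term changes: ΔPIP = ΔVt / C = (370 − 555) / 66.1 = -2.799 cmH2O.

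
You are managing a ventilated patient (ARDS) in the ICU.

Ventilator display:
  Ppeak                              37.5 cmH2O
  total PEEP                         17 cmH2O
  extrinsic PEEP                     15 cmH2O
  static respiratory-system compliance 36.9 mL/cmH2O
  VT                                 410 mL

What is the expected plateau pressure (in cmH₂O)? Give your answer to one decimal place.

28.1

End-expiratory occlusion gives total PEEP = 17 cmH2O (intrinsic PEEP = 17 − 15 = 2). Use total PEEP for the elastic gradient.
Pplat = PEEPtotal + Vt / Cstat = 17 + 410 / 36.9 = 17 + 11.111 = 28.111 cmH2O.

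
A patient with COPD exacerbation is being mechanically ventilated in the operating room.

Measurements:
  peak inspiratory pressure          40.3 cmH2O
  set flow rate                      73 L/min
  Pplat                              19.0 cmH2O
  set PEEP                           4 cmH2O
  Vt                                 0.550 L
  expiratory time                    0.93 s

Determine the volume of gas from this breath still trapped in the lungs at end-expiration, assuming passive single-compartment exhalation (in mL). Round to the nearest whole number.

Flow: 73 L/min ÷ 60 = 1.2167 L/s.
R = (PIP − Pplat)/V̇ = (40.3 − 19.0) / 1.2167 = 21.3/1.2167 = 17.506 cmH2O·s/L.
C = Vt/(Pplat − PEEP) = 550.0 / (19.0 − 4) = 550.0/15.0 = 36.667 mL/cmH2O.
τ = R × C = 17.506 × 0.03667 L/cmH2O = 0.6419 s.
Fraction remaining = e^(−Te/τ) = e^(−0.93/0.6419) = 0.2348.
Trapped volume = 550.0 × 0.2348 = 129.14 mL.

129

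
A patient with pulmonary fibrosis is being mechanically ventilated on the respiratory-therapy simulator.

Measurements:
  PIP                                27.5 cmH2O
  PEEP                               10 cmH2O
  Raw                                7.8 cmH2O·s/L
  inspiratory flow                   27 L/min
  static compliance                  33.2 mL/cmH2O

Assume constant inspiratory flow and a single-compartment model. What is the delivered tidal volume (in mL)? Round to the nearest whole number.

464

Flow: 27 L/min ÷ 60 = 0.45 L/s.
Equation of motion (constant flow): PIP = Vt/C + R·V̇ + PEEP.
Vt/C = PIP − R·V̇ − PEEP = 27.5 − 3.51 − 10 = 13.99 cmH2O.
Vt = C × 13.99 = 33.2 × 13.99 = 464.47 mL.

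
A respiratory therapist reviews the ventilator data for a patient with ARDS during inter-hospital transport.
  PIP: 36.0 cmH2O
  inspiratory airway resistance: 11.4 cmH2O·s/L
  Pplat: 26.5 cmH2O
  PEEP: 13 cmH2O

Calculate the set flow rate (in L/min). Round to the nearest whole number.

50

flow = (PIP − Pplat) / Raw = (36.0 − 26.5) / 11.4 = 0.8333 L/s × 60 = 49.998 L/min.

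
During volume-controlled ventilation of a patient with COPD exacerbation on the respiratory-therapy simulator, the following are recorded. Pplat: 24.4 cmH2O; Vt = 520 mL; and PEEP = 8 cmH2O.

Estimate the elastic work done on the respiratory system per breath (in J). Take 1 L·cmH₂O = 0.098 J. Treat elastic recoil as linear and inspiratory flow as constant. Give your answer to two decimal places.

Elastic work ≈ ½ × (Pplat − PEEP) × Vt = 0.5 × (24.4 − 8) × 0.520 L = 0.5 × 16.4 × 0.520 = 4.264 L·cmH2O.
× 0.098 J/(L·cmH2O) → 0.4179 J.

0.42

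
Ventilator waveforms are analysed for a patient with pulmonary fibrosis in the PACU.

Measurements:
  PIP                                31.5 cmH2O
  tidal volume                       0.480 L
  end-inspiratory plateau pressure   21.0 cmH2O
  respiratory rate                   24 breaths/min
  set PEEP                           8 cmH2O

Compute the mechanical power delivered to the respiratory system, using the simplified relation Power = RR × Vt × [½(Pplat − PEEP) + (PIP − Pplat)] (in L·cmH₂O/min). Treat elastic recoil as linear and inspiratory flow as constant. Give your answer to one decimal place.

Per-breath work = Vt × [½(Pplat−PEEP) + (PIP−Pplat)] = 0.480 × [0.5×13.0 + 10.5] = 0.480 × 17.0 = 8.16 L·cmH2O.
Power = 24 × 8.16 = 195.84 L·cmH2O/min.

195.8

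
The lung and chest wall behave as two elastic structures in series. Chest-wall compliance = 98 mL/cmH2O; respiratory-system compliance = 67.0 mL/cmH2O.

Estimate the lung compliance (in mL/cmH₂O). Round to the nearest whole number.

212

1/CL = 1/Crs − 1/Ccw.
1/CL = 1/67.0 − 1/98 = 0.004721.
CL = 211.82 mL/cmH2O.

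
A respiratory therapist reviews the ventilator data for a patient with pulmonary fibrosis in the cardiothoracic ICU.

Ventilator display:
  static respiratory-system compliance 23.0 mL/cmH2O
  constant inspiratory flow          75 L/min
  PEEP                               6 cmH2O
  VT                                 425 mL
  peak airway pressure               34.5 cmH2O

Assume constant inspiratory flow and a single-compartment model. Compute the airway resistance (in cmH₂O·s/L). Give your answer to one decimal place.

Flow: 75 L/min ÷ 60 = 1.25 L/s.
Equation of motion (constant flow): PIP = Vt/C + R·V̇ + PEEP.
R·V̇ = PIP − Vt/C − PEEP = 34.5 − 425/23.0 − 6 = 34.5 − 18.478 − 6 = 10.022 cmH2O.
R = 10.022 / 1.25 = 8.018 cmH2O·s/L.

8.0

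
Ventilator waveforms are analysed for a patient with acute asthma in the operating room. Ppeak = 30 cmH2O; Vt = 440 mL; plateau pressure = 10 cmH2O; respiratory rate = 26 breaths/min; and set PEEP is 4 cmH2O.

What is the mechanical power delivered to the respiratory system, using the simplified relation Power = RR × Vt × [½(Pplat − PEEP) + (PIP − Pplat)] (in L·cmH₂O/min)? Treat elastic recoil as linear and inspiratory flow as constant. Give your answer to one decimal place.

263.1

Per-breath work = Vt × [½(Pplat−PEEP) + (PIP−Pplat)] = 0.440 × [0.5×6.0 + 20.0] = 0.440 × 23.0 = 10.12 L·cmH2O.
Power = 26 × 10.12 = 263.12 L·cmH2O/min.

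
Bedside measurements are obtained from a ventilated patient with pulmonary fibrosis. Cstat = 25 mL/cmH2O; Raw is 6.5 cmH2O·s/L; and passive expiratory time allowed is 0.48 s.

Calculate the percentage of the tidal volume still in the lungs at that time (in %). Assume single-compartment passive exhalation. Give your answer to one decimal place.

5.2

τ = R × C = 6.5 × 25 mL/cmH2O = 6.5 × 0.025 L/cmH2O = 0.1625 s.
Passive exhalation: V(t)/V₀ = e^(−t/τ) = e^(−0.48/0.1625) = 0.05214.
Fraction remaining = 0.05214 → 5.214%.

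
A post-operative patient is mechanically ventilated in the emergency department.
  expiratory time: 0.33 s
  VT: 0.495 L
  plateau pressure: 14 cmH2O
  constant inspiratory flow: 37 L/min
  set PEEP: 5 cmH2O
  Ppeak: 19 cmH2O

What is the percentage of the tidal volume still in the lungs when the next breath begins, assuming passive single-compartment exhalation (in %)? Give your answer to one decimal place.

Flow: 37 L/min ÷ 60 = 0.6167 L/s.
R = (PIP − Pplat)/V̇ = (19 − 14) / 0.6167 = 5.0/0.6167 = 8.108 cmH2O·s/L.
C = Vt/(Pplat − PEEP) = 495.0 / (14 − 5) = 495.0/9.0 = 55.0 mL/cmH2O.
τ = R × C = 8.108 × 0.055 L/cmH2O = 0.4459 s.
Fraction remaining at end-expiration = e^(−Te/τ) = e^(−0.33/0.4459) = 0.4771 → 47.71%.

47.7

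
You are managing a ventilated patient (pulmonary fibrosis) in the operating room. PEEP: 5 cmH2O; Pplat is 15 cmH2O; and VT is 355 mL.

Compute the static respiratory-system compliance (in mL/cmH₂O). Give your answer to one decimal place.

Cstat = Vt / (Pplat − PEEP) = 355 / (15 − 5) = 355 / 10.0 = 35.5 mL/cmH2O.

35.5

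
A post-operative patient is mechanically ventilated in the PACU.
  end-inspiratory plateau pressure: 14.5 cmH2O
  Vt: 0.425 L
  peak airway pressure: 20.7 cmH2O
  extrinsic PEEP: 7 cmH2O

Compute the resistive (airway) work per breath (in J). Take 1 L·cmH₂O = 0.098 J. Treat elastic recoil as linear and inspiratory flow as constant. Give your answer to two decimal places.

0.26

With constant inspiratory flow the resistive pressure is constant at PIP − Pplat = 20.7 − 14.5 = 6.2 cmH2O, so resistive work = 6.2 × 0.425 = 2.635 L·cmH2O.
× 0.098 J/(L·cmH2O) → 0.2582 J.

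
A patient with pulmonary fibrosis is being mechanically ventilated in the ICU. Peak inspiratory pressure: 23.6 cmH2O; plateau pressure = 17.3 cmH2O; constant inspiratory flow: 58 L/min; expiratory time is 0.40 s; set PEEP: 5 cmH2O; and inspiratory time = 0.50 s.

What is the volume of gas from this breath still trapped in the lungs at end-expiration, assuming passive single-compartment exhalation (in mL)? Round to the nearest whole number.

Flow: 58 L/min ÷ 60 = 0.9667 L/s.
Vt = flow × Ti = 0.9667 L/s × 0.50 s × 1000 mL/L = 483.35 mL.
R = (PIP − Pplat)/V̇ = (23.6 − 17.3) / 0.9667 = 6.3/0.9667 = 6.517 cmH2O·s/L.
C = Vt/(Pplat − PEEP) = 483.35 / (17.3 − 5) = 483.35/12.3 = 39.297 mL/cmH2O.
τ = R × C = 6.517 × 0.0393 L/cmH2O = 0.2561 s.
Fraction remaining = e^(−Te/τ) = e^(−0.40/0.2561) = 0.2097.
Trapped volume = 483.35 × 0.2097 = 101.36 mL.

101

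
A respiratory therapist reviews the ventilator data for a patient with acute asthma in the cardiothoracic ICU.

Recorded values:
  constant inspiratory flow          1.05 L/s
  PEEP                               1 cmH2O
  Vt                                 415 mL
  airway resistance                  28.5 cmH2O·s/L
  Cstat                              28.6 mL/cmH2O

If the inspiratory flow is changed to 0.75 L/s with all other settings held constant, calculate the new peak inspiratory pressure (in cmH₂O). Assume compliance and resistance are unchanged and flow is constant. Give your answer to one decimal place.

PIP = Vt/C + R·V̇ + PEEP (constant-flow equation of motion).
Only the resistive term changes: ΔPIP = R × ΔV̇ = 28.5 × (0.75 − 1.05) = 28.5 × -0.3 = -8.55 cmH2O.
Original PIP = 415/28.6 + 28.5×1.05 + 1 = 45.435 cmH2O; new PIP = 45.435 + (-8.55) = 36.885 cmH2O.

36.9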